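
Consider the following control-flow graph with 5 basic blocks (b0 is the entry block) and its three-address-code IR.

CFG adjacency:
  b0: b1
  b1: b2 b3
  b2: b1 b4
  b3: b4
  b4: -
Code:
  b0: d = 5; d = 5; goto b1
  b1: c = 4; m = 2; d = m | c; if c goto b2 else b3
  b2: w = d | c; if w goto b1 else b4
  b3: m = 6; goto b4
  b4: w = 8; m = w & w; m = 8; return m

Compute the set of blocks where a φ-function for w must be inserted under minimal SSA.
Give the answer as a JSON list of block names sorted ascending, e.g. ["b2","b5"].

Answer: ["b1", "b4"]

Working:
idom tree: b1←b0 b2←b1 b3←b1 b4←b1
Dom at joins:
  b1: preds {b0,b2}: {b0} ∩ {b0,b1,b2} = {b0}; idom=b0
  b4: preds {b2,b3}: {b0,b1,b2} ∩ {b0,b1,b3} = {b0,b1}; idom=b1

DF walk-up:
  join b1 pred b0: · stop@b0
  join b1 pred b2: b2→b1 stop@b0
  join b4 pred b2: b2 stop@b1
  join b4 pred b3: b3 stop@b1
  DF(b0)=∅
  DF(b1)={b1}
  DF(b2)={b1,b4}
  DF(b3)={b4}
  DF(b4)=∅

φ for w: defs {b2,b4}
  DF⁺ = {b1,b4}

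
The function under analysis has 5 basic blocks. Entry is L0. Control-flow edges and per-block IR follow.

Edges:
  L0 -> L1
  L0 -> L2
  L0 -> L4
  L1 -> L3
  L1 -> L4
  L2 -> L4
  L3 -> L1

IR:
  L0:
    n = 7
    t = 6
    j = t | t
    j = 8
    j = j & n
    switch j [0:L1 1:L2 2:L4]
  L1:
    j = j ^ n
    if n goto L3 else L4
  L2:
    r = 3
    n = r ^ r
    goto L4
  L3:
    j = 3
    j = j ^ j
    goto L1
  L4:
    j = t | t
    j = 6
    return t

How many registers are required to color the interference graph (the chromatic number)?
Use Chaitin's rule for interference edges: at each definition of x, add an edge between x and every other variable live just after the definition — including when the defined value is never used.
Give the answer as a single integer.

Answer: 3

Derivation:
Block summaries:
  L0: {j,n,t} / ∅
  L1: {j} / {j,n}
  L2: {n,r} / ∅
  L3: {j} / ∅
  L4: {j} / {t}

Liveness:
  L0: in=∅ out={j,n,t}
  L1: in={j,n,t} out={n,t}
  L2: in={t} out={t}
  L3: in={n,t} out={j,n,t}
  L4: in={t} out=∅

Interfere edges:
  j↔{n,t}
  n↔{j,t}
  r↔{t}
  t↔{j,n,r}

Chromatic number:
  lower bound: {j,n,t} mutually conflict ⇒ χ ≥ 3
  assign j→r1 n→r2 r→r1 t→r0 — no edge inside a register ⇒ χ ≤ 3
  χ = 3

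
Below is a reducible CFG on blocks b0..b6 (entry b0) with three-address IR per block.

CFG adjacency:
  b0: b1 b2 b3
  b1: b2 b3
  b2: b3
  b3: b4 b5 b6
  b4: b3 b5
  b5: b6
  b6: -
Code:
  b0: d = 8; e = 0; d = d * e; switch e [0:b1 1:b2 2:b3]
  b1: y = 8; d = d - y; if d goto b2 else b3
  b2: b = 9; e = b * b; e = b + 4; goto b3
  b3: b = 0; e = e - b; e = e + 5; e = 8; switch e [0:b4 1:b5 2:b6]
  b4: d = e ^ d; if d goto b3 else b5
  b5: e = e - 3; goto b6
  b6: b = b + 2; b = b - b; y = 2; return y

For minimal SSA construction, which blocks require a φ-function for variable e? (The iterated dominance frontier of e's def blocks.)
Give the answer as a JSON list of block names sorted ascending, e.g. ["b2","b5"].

Answer: ["b3", "b6"]

Working:
idom tree: b1←b0 b2←b0 b3←b0 b4←b3 b5←b3 b6←b3
Dom∩ at merges:
  b2: preds {b0,b1}: {b0} ∩ {b0,b1} = {b0}; idom=b0
  b3: preds {b0,b1,b2,b4}: {b0} ∩ {b0,b1} ∩ {b0,b2} ∩ {b0,b3,b4} = {b0}; idom=b0
  b5: preds {b3,b4}: {b0,b3} ∩ {b0,b3,b4} = {b0,b3}; idom=b3
  b6: preds {b3,b5}: {b0,b3} ∩ {b0,b3,b5} = {b0,b3}; idom=b3

DF walk-up:
  b2←b0: walk · to b0
  b2←b1: walk b1 to b0
  b3←b0: walk · to b0
  b3←b1: walk b1 to b0
  b3←b2: walk b2 to b0
  b3←b4: walk b4→b3 to b0
  b5←b3: walk · to b3
  b5←b4: walk b4 to b3
  b6←b3: walk · to b3
  b6←b5: walk b5 to b3
  b0: DF=∅
  b1: DF={b2,b3}
  b2: DF={b3}
  b3: DF={b3}
  b4: DF={b3,b5}
  b5: DF={b6}
  b6: DF=∅

φ for e: defs {b0,b2,b3,b5}
  DF⁺ = {b3,b6}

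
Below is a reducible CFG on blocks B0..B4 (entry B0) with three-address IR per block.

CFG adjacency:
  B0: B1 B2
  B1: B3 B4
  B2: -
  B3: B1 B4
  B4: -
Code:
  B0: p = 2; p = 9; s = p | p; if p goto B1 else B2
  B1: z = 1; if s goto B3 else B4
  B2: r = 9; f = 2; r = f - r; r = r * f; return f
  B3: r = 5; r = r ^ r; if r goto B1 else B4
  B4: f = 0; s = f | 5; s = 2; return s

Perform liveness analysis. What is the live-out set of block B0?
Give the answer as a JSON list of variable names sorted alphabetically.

Answer: ["s"]

Analysis:
Per-block:
  B0: def={p,s} ue=∅
  B1: def={z} ue={s}
  B2: def={f,r} ue=∅
  B3: def={r} ue=∅
  B4: def={f,s} ue=∅

Live sets:
  live B0: ∅→{s}
  live B1: {s}→{s}
  live B2: ∅→∅
  live B3: {s}→{s}
  live B4: ∅→∅

live-out(B0) = ["s"]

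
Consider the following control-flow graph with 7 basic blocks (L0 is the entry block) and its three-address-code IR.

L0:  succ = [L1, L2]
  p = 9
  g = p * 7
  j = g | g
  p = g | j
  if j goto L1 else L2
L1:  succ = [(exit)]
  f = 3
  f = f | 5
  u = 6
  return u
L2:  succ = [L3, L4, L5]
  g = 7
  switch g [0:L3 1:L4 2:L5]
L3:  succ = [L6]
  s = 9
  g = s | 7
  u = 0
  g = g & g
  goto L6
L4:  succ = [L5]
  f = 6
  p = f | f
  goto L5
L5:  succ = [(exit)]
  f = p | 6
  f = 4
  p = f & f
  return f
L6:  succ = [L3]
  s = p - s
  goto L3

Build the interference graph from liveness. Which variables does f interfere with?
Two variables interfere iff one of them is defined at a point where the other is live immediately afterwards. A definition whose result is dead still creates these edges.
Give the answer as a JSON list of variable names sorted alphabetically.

def/use:
  L0: {g,j,p} / ∅
  L1: {f,u} / ∅
  L2: {g} / ∅
  L3: {g,s,u} / ∅
  L4: {f,p} / ∅
  L5: {f,p} / {p}
  L6: {s} / {p,s}

Backward fixpoint:
  live L0: ∅→{p}
  live L1: ∅→∅
  live L2: {p}→{p}
  live L3: {p}→{p,s}
  live L4: ∅→{p}
  live L5: {p}→∅
  live L6: {p,s}→{p}

Conflict graph:
  f↔{p}
  g↔{j,p,s,u}
  j↔{g,p}
  p↔{f,g,j,s,u}
  s↔{g,p,u}
  u↔{g,p,s}

N(f) = ["p"]

Answer: ["p"]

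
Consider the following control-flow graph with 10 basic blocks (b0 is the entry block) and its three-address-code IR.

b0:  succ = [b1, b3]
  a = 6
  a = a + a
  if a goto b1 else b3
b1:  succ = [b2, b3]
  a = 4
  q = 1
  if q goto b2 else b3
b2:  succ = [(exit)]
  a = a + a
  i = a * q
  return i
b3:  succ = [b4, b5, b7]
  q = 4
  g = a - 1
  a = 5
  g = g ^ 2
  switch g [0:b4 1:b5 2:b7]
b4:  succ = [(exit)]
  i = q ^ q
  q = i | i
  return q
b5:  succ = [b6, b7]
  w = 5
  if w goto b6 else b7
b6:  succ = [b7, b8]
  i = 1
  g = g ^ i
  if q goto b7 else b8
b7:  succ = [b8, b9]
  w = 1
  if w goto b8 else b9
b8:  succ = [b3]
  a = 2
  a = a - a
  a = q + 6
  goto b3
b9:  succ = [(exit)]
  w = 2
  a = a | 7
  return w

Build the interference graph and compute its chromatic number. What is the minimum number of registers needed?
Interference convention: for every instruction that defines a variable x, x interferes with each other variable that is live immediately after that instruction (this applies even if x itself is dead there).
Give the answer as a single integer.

Answer: 4

Derivation:
Per-block:
  b0: def={a} ue=∅
  b1: def={a,q} ue=∅
  b2: def={a,i} ue={a,q}
  b3: def={a,g,q} ue={a}
  b4: def={i,q} ue={q}
  b5: def={w} ue=∅
  b6: def={g,i} ue={g,q}
  b7: def={w} ue=∅
  b8: def={a} ue={q}
  b9: def={a,w} ue={a}

Live sets:
  b0 li=∅ lo={a}
  b1 li=∅ lo={a,q}
  b2 li={a,q} lo=∅
  b3 li={a} lo={a,g,q}
  b4 li={q} lo=∅
  b5 li={a,g,q} lo={a,g,q}
  b6 li={a,g,q} lo={a,q}
  b7 li={a,q} lo={a,q}
  b8 li={q} lo={a}
  b9 li={a} lo=∅

Conflict graph:
  a↔{g,i,q,w}
  g↔{a,i,q,w}
  i↔{a,g,q}
  q↔{a,g,i,w}
  w↔{a,g,q}

Registers:
  clique {a,g,i,q} ⇒ need ≥ 4
  4-colouring: R0={a}  R1={g}  R2={q}  R3={i,w}
  χ = 4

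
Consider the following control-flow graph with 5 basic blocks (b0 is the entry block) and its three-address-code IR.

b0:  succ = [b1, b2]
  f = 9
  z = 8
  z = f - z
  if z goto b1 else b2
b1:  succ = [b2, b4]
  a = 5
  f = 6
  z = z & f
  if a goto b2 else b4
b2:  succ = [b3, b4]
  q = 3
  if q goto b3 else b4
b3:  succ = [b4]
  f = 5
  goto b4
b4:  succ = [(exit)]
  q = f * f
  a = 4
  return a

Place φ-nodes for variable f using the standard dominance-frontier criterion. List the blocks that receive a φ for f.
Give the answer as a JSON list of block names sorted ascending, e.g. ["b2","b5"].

Answer: ["b2", "b4"]

Analysis:
idom tree: b1←b0 b2←b0 b3←b2 b4←b0
Dom at joins:
  b2: preds {b0,b1}: {b0} ∩ {b0,b1} = {b0}; idom=b0
  b4: preds {b1,b2,b3}: {b0,b1} ∩ {b0,b2} ∩ {b0,b2,b3} = {b0}; idom=b0

Frontier:
  join b2 pred b0: · stop@b0
  join b2 pred b1: b1 stop@b0
  join b4 pred b1: b1 stop@b0
  join b4 pred b2: b2 stop@b0
  join b4 pred b3: b3→b2 stop@b0
  b0: DF=∅
  b1: DF={b2,b4}
  b2: DF={b4}
  b3: DF={b4}
  b4: DF=∅

φ for f: defs {b0,b1,b3}
  DF⁺ = {b2,b4}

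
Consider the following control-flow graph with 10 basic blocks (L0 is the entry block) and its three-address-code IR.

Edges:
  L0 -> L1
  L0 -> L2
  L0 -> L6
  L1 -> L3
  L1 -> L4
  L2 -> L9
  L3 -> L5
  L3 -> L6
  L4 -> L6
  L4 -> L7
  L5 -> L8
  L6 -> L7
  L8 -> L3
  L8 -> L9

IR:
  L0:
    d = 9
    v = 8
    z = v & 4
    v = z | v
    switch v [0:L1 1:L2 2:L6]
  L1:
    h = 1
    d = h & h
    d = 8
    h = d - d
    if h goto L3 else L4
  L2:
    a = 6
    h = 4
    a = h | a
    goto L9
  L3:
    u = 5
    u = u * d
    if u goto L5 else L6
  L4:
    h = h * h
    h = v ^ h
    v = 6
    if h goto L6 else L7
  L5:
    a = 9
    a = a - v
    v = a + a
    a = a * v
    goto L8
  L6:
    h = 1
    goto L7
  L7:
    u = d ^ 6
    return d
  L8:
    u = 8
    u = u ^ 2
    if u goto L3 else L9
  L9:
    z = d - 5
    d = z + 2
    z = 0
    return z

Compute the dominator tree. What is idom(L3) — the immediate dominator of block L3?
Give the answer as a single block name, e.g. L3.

idom tree: L1←L0 L2←L0 L3←L1 L4←L1 L5←L3 L6←L0 L7←L0 L8←L5 L9←L0
Dom∩ at merges:
  L3: preds {L1,L8}: {L0,L1} ∩ {L0,L1,L3,L5,L8} = {L0,L1}; idom=L1
  L6: preds {L0,L3,L4}: {L0} ∩ {L0,L1,L3} ∩ {L0,L1,L4} = {L0}; idom=L0
  L7: preds {L4,L6}: {L0,L1,L4} ∩ {L0,L6} = {L0}; idom=L0
  L9: preds {L2,L8}: {L0,L2} ∩ {L0,L1,L3,L5,L8} = {L0}; idom=L0

idom(L3) = L1

Answer: L1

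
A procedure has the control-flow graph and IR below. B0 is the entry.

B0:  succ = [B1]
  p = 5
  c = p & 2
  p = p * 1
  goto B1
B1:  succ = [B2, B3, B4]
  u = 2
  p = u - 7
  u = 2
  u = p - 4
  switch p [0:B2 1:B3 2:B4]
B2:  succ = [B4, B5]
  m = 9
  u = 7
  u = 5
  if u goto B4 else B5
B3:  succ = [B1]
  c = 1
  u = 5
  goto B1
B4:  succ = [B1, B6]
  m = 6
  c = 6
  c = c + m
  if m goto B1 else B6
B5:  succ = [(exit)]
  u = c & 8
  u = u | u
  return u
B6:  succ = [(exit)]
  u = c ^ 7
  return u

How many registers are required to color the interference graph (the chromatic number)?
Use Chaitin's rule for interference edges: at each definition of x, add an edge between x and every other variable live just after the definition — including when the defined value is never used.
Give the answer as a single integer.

Answer: 3

Analysis:
Per-block:
  B0 def {c,p} use ∅
  B1 def {p,u} use ∅
  B2 def {m,u} use ∅
  B3 def {c,u} use ∅
  B4 def {c,m} use ∅
  B5 def {u} use {c}
  B6 def {u} use {c}

Live sets:
  B0 li=∅ lo={c}
  B1 li={c} lo={c}
  B2 li={c} lo={c}
  B3 li=∅ lo={c}
  B4 li=∅ lo={c}
  B5 li={c} lo=∅
  B6 li={c} lo=∅

Conflict graph:
  c↔{m,p,u}
  m↔{c}
  p↔{c,u}
  u↔{c,p}

Colouring:
  {c,p,u} pairwise interfere (3-clique) ⇒ χ ≥ 3
  assign c→R0 m→R1 p→R1 u→R2 — no edge inside a register ⇒ χ ≤ 3
  χ = 3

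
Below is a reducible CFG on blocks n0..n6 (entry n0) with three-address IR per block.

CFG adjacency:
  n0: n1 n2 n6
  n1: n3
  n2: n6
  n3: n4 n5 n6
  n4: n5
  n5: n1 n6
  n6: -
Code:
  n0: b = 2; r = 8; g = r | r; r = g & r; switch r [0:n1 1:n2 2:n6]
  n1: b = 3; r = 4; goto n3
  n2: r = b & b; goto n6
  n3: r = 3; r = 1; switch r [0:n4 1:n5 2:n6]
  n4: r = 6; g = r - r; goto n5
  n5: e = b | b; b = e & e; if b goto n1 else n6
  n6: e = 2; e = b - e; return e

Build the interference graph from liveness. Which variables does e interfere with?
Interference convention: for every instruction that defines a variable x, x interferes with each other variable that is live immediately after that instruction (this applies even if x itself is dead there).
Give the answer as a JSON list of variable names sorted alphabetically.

Answer: ["b"]

Derivation:
def/use:
  n0: def={b,g,r} ue=∅
  n1: def={b,r} ue=∅
  n2: def={r} ue={b}
  n3: def={r} ue=∅
  n4: def={g,r} ue=∅
  n5: def={b,e} ue={b}
  n6: def={e} ue={b}

Liveness:
  n0: in=∅ out={b}
  n1: in=∅ out={b}
  n2: in={b} out={b}
  n3: in={b} out={b}
  n4: in={b} out={b}
  n5: in={b} out={b}
  n6: in={b} out=∅

Conflict graph:
  b↔{e,g,r}
  e↔{b}
  g↔{b,r}
  r↔{b,g}

N(e) = ["b"]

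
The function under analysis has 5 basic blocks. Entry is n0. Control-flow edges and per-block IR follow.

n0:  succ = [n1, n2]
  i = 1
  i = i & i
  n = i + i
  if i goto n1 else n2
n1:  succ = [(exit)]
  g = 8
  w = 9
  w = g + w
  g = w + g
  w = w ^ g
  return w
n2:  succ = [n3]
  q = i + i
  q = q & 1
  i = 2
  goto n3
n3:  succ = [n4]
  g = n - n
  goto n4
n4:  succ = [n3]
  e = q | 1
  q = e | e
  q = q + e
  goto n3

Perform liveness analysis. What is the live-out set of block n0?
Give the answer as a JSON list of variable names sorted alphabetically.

Block summaries:
  n0: def={i,n} ue=∅
  n1: def={g,w} ue=∅
  n2: def={i,q} ue={i}
  n3: def={g} ue={n}
  n4: def={e,q} ue={q}

Liveness:
  n0: in=∅ out={i,n}
  n1: in=∅ out=∅
  n2: in={i,n} out={n,q}
  n3: in={n,q} out={n,q}
  n4: in={n,q} out={n,q}

live-out(n0) = ["i", "n"]

Answer: ["i", "n"]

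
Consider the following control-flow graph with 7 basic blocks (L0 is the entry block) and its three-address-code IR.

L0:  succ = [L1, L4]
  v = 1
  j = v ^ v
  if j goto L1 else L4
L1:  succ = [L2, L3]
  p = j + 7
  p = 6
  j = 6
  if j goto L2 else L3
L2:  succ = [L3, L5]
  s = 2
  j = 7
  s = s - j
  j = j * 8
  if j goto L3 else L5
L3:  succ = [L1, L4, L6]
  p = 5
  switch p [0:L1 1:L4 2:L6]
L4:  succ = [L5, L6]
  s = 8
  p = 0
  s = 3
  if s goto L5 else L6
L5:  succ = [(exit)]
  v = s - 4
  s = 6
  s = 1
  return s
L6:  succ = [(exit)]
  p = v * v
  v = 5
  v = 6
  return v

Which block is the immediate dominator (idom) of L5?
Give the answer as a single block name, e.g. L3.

idom tree: L1←L0 L2←L1 L3←L1 L4←L0 L5←L0 L6←L0
Join-block Dom:
  L1: preds {L0,L3}: {L0} ∩ {L0,L1,L3} = {L0}; idom=L0
  L3: preds {L1,L2}: {L0,L1} ∩ {L0,L1,L2} = {L0,L1}; idom=L1
  L4: preds {L0,L3}: {L0} ∩ {L0,L1,L3} = {L0}; idom=L0
  L5: preds {L2,L4}: {L0,L1,L2} ∩ {L0,L4} = {L0}; idom=L0
  L6: preds {L3,L4}: {L0,L1,L3} ∩ {L0,L4} = {L0}; idom=L0

idom(L5) = L0

Answer: L0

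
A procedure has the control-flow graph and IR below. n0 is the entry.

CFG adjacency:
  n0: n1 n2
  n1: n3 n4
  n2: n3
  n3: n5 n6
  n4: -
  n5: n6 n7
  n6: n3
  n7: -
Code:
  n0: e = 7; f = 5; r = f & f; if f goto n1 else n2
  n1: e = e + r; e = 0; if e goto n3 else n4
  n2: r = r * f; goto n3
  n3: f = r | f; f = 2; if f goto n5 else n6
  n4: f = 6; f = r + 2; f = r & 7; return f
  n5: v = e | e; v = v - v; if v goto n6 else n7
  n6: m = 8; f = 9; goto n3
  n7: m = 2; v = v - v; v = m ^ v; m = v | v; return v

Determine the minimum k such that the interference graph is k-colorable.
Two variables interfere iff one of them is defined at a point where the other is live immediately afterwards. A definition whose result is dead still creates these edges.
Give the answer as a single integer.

Answer: 4

Derivation:
Per-block:
  n0 def {e,f,r} use ∅
  n1 def {e} use {e,r}
  n2 def {r} use {f,r}
  n3 def {f} use {f,r}
  n4 def {f} use {r}
  n5 def {v} use {e}
  n6 def {f,m} use ∅
  n7 def {m,v} use {v}

Live sets:
  n0: in=∅ out={e,f,r}
  n1: in={e,f,r} out={e,f,r}
  n2: in={e,f,r} out={e,f,r}
  n3: in={e,f,r} out={e,r}
  n4: in={r} out=∅
  n5: in={e,r} out={e,r,v}
  n6: in={e,r} out={e,f,r}
  n7: in={v} out=∅

Conflict graph:
  e: {f,m,r,v}
  f: {e,r}
  m: {e,r,v}
  r: {e,f,m,v}
  v: {e,m,r}

Chromatic number:
  clique {e,m,r,v} ⇒ need ≥ 4
  assign e→r0 f→r2 m→r2 r→r1 v→r3 — no edge inside a register ⇒ χ ≤ 4
  χ = 4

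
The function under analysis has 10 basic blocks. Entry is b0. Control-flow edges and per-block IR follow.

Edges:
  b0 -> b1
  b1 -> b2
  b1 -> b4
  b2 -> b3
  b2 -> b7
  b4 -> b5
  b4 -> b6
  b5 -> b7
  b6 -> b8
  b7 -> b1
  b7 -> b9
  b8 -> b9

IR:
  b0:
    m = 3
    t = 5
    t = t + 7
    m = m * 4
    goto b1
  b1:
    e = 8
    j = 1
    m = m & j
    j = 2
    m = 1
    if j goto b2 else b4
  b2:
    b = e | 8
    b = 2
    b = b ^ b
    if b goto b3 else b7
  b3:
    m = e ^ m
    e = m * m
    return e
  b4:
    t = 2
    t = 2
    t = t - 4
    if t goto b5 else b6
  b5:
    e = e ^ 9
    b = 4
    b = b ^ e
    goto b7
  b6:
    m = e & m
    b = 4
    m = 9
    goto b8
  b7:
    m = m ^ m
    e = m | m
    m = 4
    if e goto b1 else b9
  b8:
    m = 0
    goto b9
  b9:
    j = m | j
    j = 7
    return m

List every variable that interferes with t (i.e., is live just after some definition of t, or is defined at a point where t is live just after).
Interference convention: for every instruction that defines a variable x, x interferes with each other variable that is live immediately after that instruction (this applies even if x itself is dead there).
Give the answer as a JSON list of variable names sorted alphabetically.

Answer: ["e", "j", "m"]

Working:
def/use:
  b0: {m,t} / ∅
  b1: {e,j,m} / {m}
  b2: {b} / {e}
  b3: {e,m} / {e,m}
  b4: {t} / ∅
  b5: {b,e} / {e}
  b6: {b,m} / {e,m}
  b7: {e,m} / {m}
  b8: {m} / ∅
  b9: {j} / {j,m}

Liveness:
  live b0: ∅→{m}
  live b1: {m}→{e,j,m}
  live b2: {e,j,m}→{e,j,m}
  live b3: {e,m}→∅
  live b4: {e,j,m}→{e,j,m}
  live b5: {e,j,m}→{j,m}
  live b6: {e,j,m}→{j}
  live b7: {j,m}→{j,m}
  live b8: {j}→{j,m}
  live b9: {j,m}→∅

Interfere edges:
  b — {e,j,m}
  e — {b,j,m,t}
  j — {b,e,m,t}
  m — {b,e,j,t}
  t — {e,j,m}

N(t) = ["e", "j", "m"]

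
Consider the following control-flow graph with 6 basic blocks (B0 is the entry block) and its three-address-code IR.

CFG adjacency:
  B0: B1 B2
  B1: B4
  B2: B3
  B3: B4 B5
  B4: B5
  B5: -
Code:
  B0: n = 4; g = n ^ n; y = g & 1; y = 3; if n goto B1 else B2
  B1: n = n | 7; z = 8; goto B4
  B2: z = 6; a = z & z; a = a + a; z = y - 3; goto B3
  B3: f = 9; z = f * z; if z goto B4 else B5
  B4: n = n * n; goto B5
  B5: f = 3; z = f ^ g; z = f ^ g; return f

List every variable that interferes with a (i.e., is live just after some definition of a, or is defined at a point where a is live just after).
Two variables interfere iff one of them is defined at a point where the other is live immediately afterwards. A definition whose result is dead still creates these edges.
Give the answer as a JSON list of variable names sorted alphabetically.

Per-block:
  B0: {g,n,y} / ∅
  B1: {n,z} / {n}
  B2: {a,z} / {y}
  B3: {f,z} / {z}
  B4: {n} / {n}
  B5: {f,z} / {g}

Liveness:
  B0: in=∅ out={g,n,y}
  B1: in={g,n} out={g,n}
  B2: in={g,n,y} out={g,n,z}
  B3: in={g,n,z} out={g,n}
  B4: in={g,n} out={g}
  B5: in={g} out=∅

Interfere edges:
  a — {g,n,y}
  f — {g,n,z}
  g — {a,f,n,y,z}
  n — {a,f,g,y,z}
  y — {a,g,n,z}
  z — {f,g,n,y}

N(a) = ["g", "n", "y"]

Answer: ["g", "n", "y"]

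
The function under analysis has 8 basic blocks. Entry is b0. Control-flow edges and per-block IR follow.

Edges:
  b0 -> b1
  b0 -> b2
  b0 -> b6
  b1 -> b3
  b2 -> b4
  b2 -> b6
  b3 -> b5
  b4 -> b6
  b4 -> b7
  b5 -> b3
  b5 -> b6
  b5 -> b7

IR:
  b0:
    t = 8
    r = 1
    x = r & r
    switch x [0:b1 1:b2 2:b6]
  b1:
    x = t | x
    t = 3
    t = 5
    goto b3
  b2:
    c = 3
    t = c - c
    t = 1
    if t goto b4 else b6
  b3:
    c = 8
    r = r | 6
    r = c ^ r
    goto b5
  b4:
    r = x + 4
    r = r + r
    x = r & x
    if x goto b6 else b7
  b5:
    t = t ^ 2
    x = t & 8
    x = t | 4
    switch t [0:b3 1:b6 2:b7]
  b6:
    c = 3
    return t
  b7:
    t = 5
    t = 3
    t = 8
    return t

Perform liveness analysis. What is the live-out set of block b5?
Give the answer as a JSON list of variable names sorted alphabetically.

Block summaries:
  b0: def={r,t,x} ue=∅
  b1: def={t,x} ue={t,x}
  b2: def={c,t} ue=∅
  b3: def={c,r} ue={r}
  b4: def={r,x} ue={x}
  b5: def={t,x} ue={t}
  b6: def={c} ue={t}
  b7: def={t} ue=∅

Liveness:
  b0: in=∅ out={r,t,x}
  b1: in={r,t,x} out={r,t}
  b2: in={x} out={t,x}
  b3: in={r,t} out={r,t}
  b4: in={t,x} out={t}
  b5: in={r,t} out={r,t}
  b6: in={t} out=∅
  b7: in=∅ out=∅

live-out(b5) = ["r", "t"]

Answer: ["r", "t"]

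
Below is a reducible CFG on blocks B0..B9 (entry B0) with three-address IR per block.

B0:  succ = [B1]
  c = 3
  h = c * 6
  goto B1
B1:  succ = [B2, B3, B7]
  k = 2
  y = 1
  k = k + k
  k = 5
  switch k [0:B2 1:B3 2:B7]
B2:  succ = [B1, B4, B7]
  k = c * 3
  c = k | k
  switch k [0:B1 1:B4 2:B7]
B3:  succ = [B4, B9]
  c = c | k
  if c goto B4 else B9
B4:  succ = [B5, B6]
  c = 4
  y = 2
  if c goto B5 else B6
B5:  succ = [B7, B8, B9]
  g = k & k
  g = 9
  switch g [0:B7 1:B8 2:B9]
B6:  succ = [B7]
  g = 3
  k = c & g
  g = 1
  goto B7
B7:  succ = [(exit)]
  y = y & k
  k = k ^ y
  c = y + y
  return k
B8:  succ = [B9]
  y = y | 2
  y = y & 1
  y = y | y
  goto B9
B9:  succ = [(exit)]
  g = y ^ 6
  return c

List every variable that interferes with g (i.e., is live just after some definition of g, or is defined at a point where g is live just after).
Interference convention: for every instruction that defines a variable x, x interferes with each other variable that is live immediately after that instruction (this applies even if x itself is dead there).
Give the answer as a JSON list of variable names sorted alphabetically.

Block summaries:
  B0: def={c,h} ue=∅
  B1: def={k,y} ue=∅
  B2: def={c,k} ue={c}
  B3: def={c} ue={c,k}
  B4: def={c,y} ue=∅
  B5: def={g} ue={k}
  B6: def={g,k} ue={c}
  B7: def={c,k,y} ue={k,y}
  B8: def={y} ue={y}
  B9: def={g} ue={c,y}

Liveness:
  B0 li=∅ lo={c}
  B1 li={c} lo={c,k,y}
  B2 li={c,y} lo={c,k,y}
  B3 li={c,k,y} lo={c,k,y}
  B4 li={k} lo={c,k,y}
  B5 li={c,k,y} lo={c,k,y}
  B6 li={c,y} lo={k,y}
  B7 li={k,y} lo=∅
  B8 li={c,y} lo={c,y}
  B9 li={c,y} lo=∅

Interference:
  c: {g,h,k,y}
  g: {c,k,y}
  h: {c}
  k: {c,g,y}
  y: {c,g,k}

N(g) = ["c", "k", "y"]

Answer: ["c", "k", "y"]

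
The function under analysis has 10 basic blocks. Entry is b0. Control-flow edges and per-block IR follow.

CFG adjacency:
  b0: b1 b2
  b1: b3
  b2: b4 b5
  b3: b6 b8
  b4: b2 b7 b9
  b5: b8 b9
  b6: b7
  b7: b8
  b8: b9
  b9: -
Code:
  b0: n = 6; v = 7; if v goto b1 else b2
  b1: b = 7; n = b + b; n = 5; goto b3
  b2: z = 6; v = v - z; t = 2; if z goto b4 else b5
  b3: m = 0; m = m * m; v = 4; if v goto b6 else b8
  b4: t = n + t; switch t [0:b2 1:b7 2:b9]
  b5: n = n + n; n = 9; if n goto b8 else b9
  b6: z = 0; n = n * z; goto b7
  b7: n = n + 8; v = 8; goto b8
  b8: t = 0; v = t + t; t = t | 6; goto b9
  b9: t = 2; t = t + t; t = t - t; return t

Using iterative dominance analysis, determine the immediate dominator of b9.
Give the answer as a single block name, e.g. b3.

idom tree: b1←b0 b2←b0 b3←b1 b4←b2 b5←b2 b6←b3 b7←b0 b8←b0 b9←b0
Dom∩ at merges:
  b2: preds {b0,b4}: {b0} ∩ {b0,b2,b4} = {b0}; idom=b0
  b7: preds {b4,b6}: {b0,b2,b4} ∩ {b0,b1,b3,b6} = {b0}; idom=b0
  b8: preds {b3,b5,b7}: {b0,b1,b3} ∩ {b0,b2,b5} ∩ {b0,b7} = {b0}; idom=b0
  b9: preds {b4,b5,b8}: {b0,b2,b4} ∩ {b0,b2,b5} ∩ {b0,b8} = {b0}; idom=b0

idom(b9) = b0

Answer: b0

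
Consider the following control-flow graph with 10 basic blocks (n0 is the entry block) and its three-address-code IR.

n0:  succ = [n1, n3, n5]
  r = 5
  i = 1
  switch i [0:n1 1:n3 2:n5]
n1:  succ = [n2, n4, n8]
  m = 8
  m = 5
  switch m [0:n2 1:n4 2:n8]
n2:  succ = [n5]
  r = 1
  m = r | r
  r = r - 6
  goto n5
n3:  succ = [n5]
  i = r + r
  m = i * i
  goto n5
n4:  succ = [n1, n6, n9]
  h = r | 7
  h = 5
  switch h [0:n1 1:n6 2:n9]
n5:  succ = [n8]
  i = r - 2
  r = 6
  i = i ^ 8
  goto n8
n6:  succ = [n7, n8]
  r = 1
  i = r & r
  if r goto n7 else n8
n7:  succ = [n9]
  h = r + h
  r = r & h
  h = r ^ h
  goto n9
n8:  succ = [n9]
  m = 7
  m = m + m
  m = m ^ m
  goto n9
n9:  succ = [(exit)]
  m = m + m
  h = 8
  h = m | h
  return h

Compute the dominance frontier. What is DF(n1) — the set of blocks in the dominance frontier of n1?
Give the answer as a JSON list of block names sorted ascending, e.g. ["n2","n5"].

idom tree: n1←n0 n2←n1 n3←n0 n4←n1 n5←n0 n6←n4 n7←n6 n8←n0 n9←n0
Dom at joins:
  n1: preds {n0,n4}: {n0} ∩ {n0,n1,n4} = {n0}; idom=n0
  n5: preds {n0,n2,n3}: {n0} ∩ {n0,n1,n2} ∩ {n0,n3} = {n0}; idom=n0
  n8: preds {n1,n5,n6}: {n0,n1} ∩ {n0,n5} ∩ {n0,n1,n4,n6} = {n0}; idom=n0
  n9: preds {n4,n7,n8}: {n0,n1,n4} ∩ {n0,n1,n4,n6,n7} ∩ {n0,n8} = {n0}; idom=n0

DF derivation:
  join n1 pred n0: · stop@n0
  join n1 pred n4: n4→n1 stop@n0
  join n5 pred n0: · stop@n0
  join n5 pred n2: n2→n1 stop@n0
  join n5 pred n3: n3 stop@n0
  join n8 pred n1: n1 stop@n0
  join n8 pred n5: n5 stop@n0
  join n8 pred n6: n6→n4→n1 stop@n0
  join n9 pred n4: n4→n1 stop@n0
  join n9 pred n7: n7→n6→n4→n1 stop@n0
  join n9 pred n8: n8 stop@n0
  DF(n0)=∅
  DF(n1)={n1,n5,n8,n9}
  DF(n2)={n5}
  DF(n3)={n5}
  DF(n4)={n1,n8,n9}
  DF(n5)={n8}
  DF(n6)={n8,n9}
  DF(n7)={n9}
  DF(n8)={n9}
  DF(n9)=∅

DF(n1) = ["n1", "n5", "n8", "n9"]

Answer: ["n1", "n5", "n8", "n9"]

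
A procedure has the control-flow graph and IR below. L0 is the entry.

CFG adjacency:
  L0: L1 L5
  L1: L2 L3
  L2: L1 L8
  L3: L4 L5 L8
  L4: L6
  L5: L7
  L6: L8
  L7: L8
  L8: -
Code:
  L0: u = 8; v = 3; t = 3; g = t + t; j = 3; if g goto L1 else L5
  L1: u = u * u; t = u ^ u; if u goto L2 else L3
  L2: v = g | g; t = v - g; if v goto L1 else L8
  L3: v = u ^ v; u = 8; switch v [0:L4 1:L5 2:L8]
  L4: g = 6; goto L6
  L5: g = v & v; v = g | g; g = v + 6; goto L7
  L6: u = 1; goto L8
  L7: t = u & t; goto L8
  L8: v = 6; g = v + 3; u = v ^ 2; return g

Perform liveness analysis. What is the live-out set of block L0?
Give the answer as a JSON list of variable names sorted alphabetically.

Per-block:
  L0: def={g,j,t,u,v} ue=∅
  L1: def={t,u} ue={u}
  L2: def={t,v} ue={g}
  L3: def={u,v} ue={u,v}
  L4: def={g} ue=∅
  L5: def={g,v} ue={v}
  L6: def={u} ue=∅
  L7: def={t} ue={t,u}
  L8: def={g,u,v} ue=∅

Liveness:
  L0: in=∅ out={g,t,u,v}
  L1: in={g,u,v} out={g,t,u,v}
  L2: in={g,u} out={g,u,v}
  L3: in={t,u,v} out={t,u,v}
  L4: in=∅ out=∅
  L5: in={t,u,v} out={t,u}
  L6: in=∅ out=∅
  L7: in={t,u} out=∅
  L8: in=∅ out=∅

live-out(L0) = ["g", "t", "u", "v"]

Answer: ["g", "t", "u", "v"]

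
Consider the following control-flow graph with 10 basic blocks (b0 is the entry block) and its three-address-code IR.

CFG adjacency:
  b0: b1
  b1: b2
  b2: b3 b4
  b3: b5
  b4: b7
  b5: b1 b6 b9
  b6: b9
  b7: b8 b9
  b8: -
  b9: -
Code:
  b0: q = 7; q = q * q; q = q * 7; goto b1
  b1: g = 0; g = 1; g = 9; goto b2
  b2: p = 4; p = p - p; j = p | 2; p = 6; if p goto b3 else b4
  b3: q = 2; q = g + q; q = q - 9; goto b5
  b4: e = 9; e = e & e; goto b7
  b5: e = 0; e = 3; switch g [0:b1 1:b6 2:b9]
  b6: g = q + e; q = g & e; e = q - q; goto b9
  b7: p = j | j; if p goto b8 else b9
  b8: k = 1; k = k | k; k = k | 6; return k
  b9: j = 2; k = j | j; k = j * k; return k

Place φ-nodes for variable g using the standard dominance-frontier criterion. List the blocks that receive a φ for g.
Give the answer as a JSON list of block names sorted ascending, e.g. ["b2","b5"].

idom tree: b1←b0 b2←b1 b3←b2 b4←b2 b5←b3 b6←b5 b7←b4 b8←b7 b9←b2
Dom at joins:
  b1: preds {b0,b5}: {b0} ∩ {b0,b1,b2,b3,b5} = {b0}; idom=b0
  b9: preds {b5,b6,b7}: {b0,b1,b2,b3,b5} ∩ {b0,b1,b2,b3,b5,b6} ∩ {b0,b1,b2,b4,b7} = {b0,b1,b2}; idom=b2

DF derivation:
  join b1 pred b0: · stop@b0
  join b1 pred b5: b5→b3→b2→b1 stop@b0
  join b9 pred b5: b5→b3 stop@b2
  join b9 pred b6: b6→b5→b3 stop@b2
  join b9 pred b7: b7→b4 stop@b2
  DF(b0)=∅
  DF(b1)={b1}
  DF(b2)={b1}
  DF(b3)={b1,b9}
  DF(b4)={b9}
  DF(b5)={b1,b9}
  DF(b6)={b9}
  DF(b7)={b9}
  DF(b8)=∅
  DF(b9)=∅

φ for g: defs {b1,b6}
  DF⁺ = {b1,b9}

Answer: ["b1", "b9"]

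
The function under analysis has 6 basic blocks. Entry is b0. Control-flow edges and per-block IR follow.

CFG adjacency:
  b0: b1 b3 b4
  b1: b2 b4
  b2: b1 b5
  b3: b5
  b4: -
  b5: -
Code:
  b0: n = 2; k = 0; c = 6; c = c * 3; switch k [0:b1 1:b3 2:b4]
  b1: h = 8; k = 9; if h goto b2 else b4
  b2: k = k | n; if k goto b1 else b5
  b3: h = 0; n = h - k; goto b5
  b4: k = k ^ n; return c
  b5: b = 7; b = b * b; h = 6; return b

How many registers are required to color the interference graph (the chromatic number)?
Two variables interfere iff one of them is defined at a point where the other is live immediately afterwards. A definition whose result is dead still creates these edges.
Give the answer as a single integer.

def/use:
  b0 def {c,k,n} use ∅
  b1 def {h,k} use ∅
  b2 def {k} use {k,n}
  b3 def {h,n} use {k}
  b4 def {k} use {c,k,n}
  b5 def {b,h} use ∅

Backward fixpoint:
  b0 li=∅ lo={c,k,n}
  b1 li={c,n} lo={c,k,n}
  b2 li={c,k,n} lo={c,n}
  b3 li={k} lo=∅
  b4 li={c,k,n} lo=∅
  b5 li=∅ lo=∅

Interference:
  b — {h}
  c — {h,k,n}
  h — {b,c,k,n}
  k — {c,h,n}
  n — {c,h,k}

Colouring:
  {c,h,k,n} pairwise interfere (4-clique) ⇒ χ ≥ 4
  4-colouring: r0={h}  r1={b,c}  r2={k}  r3={n}
  χ = 4

Answer: 4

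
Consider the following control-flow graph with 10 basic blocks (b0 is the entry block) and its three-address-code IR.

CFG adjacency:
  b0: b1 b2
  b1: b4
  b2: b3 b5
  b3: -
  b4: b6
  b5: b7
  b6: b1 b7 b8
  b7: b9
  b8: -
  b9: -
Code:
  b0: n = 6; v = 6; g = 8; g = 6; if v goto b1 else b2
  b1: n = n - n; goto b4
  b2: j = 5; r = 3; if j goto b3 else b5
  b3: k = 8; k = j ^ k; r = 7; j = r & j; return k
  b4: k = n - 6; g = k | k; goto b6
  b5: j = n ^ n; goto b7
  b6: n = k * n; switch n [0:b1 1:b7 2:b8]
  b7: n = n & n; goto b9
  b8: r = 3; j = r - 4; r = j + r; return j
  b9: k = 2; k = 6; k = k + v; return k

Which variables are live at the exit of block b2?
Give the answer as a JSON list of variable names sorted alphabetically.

Answer: ["j", "n", "v"]

Derivation:
def/use:
  b0: def={g,n,v} ue=∅
  b1: def={n} ue={n}
  b2: def={j,r} ue=∅
  b3: def={j,k,r} ue={j}
  b4: def={g,k} ue={n}
  b5: def={j} ue={n}
  b6: def={n} ue={k,n}
  b7: def={n} ue={n}
  b8: def={j,r} ue=∅
  b9: def={k} ue={v}

Live sets:
  b0 li=∅ lo={n,v}
  b1 li={n,v} lo={n,v}
  b2 li={n,v} lo={j,n,v}
  b3 li={j} lo=∅
  b4 li={n,v} lo={k,n,v}
  b5 li={n,v} lo={n,v}
  b6 li={k,n,v} lo={n,v}
  b7 li={n,v} lo={v}
  b8 li=∅ lo=∅
  b9 li={v} lo=∅

live-out(b2) = ["j", "n", "v"]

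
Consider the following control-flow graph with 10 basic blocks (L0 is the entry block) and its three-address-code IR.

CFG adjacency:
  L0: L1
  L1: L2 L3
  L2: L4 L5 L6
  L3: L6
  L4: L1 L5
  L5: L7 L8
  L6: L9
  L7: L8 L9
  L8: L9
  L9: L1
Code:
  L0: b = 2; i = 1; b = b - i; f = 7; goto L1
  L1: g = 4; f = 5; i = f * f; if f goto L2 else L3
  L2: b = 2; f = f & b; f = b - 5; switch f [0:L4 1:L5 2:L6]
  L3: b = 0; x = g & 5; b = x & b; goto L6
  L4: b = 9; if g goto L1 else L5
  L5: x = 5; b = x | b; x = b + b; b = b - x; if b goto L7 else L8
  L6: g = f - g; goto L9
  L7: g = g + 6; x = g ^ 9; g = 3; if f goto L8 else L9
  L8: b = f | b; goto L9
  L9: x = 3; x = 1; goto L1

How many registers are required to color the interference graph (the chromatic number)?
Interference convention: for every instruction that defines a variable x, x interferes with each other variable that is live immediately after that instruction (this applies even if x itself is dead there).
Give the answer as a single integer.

Answer: 4

Working:
Per-block:
  L0 def {b,f,i} use ∅
  L1 def {f,g,i} use ∅
  L2 def {b,f} use {f}
  L3 def {b,x} use {g}
  L4 def {b} use {g}
  L5 def {b,x} use {b}
  L6 def {g} use {f,g}
  L7 def {g,x} use {f,g}
  L8 def {b} use {b,f}
  L9 def {x} use ∅

Liveness:
  live L0: ∅→∅
  live L1: ∅→{f,g}
  live L2: {f,g}→{b,f,g}
  live L3: {f,g}→{f,g}
  live L4: {f,g}→{b,f,g}
  live L5: {b,f,g}→{b,f,g}
  live L6: {f,g}→∅
  live L7: {b,f,g}→{b,f}
  live L8: {b,f}→∅
  live L9: ∅→∅

Interfere edges:
  b↔{f,g,i,x}
  f↔{b,g,i,x}
  g↔{b,f,i,x}
  i↔{b,f,g}
  x↔{b,f,g}

Chromatic number:
  {b,f,g,i} pairwise interfere (4-clique) ⇒ χ ≥ 4
  4-colouring: r0={b}  r1={f}  r2={g}  r3={i,x}
  χ = 4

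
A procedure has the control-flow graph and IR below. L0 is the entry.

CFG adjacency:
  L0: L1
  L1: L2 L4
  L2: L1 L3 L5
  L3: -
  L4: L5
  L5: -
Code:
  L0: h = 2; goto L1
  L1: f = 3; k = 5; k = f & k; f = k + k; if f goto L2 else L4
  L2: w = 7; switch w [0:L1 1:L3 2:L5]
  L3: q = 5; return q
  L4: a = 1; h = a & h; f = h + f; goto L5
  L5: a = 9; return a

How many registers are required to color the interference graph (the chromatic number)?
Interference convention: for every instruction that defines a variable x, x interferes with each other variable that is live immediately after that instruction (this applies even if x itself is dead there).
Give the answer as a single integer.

Answer: 3

Working:
def/use:
  L0: def={h} ue=∅
  L1: def={f,k} ue=∅
  L2: def={w} ue=∅
  L3: def={q} ue=∅
  L4: def={a,f,h} ue={f,h}
  L5: def={a} ue=∅

Live sets:
  L0 li=∅ lo={h}
  L1 li={h} lo={f,h}
  L2 li={h} lo={h}
  L3 li=∅ lo=∅
  L4 li={f,h} lo=∅
  L5 li=∅ lo=∅

Conflict graph:
  a: {f,h}
  f: {a,h,k}
  h: {a,f,k,w}
  k: {f,h}
  q: ∅
  w: {h}

Colouring:
  {a,f,h} pairwise interfere (3-clique) ⇒ χ ≥ 3
  3-colouring: R0={h,q}  R1={f,w}  R2={a,k}
  χ = 3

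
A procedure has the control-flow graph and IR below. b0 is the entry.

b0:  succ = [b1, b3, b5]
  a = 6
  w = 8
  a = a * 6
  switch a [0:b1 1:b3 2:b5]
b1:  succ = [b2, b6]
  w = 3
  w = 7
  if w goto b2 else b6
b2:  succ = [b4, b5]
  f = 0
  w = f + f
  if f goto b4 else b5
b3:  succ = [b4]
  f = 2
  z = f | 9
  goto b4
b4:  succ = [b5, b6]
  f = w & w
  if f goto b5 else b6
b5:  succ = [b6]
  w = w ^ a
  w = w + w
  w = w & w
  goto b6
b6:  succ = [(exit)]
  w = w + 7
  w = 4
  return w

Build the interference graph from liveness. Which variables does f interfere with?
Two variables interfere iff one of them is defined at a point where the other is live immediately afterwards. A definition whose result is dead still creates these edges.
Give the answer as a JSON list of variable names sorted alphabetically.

Answer: ["a", "w"]

Working:
Per-block:
  b0: def={a,w} ue=∅
  b1: def={w} ue=∅
  b2: def={f,w} ue=∅
  b3: def={f,z} ue=∅
  b4: def={f} ue={w}
  b5: def={w} ue={a,w}
  b6: def={w} ue={w}

Live sets:
  b0 li=∅ lo={a,w}
  b1 li={a} lo={a,w}
  b2 li={a} lo={a,w}
  b3 li={a,w} lo={a,w}
  b4 li={a,w} lo={a,w}
  b5 li={a,w} lo={w}
  b6 li={w} lo=∅

Interfere edges:
  a: {f,w,z}
  f: {a,w}
  w: {a,f,z}
  z: {a,w}

N(f) = ["a", "w"]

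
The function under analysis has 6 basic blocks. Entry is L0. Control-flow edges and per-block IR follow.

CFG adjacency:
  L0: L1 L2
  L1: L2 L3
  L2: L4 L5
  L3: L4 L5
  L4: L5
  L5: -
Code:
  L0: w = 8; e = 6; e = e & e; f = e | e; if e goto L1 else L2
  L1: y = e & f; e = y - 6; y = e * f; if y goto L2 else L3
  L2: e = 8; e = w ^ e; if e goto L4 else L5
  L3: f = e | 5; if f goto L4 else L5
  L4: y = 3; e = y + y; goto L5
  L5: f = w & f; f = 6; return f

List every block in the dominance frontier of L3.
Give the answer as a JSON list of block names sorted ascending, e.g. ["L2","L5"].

Answer: ["L4", "L5"]

Analysis:
idom tree: L1←L0 L2←L0 L3←L1 L4←L0 L5←L0
Join-block Dom:
  L2: preds {L0,L1}: {L0} ∩ {L0,L1} = {L0}; idom=L0
  L4: preds {L2,L3}: {L0,L2} ∩ {L0,L1,L3} = {L0}; idom=L0
  L5: preds {L2,L3,L4}: {L0,L2} ∩ {L0,L1,L3} ∩ {L0,L4} = {L0}; idom=L0

DF derivation:
  join L2 pred L0: · stop@L0
  join L2 pred L1: L1 stop@L0
  join L4 pred L2: L2 stop@L0
  join L4 pred L3: L3→L1 stop@L0
  join L5 pred L2: L2 stop@L0
  join L5 pred L3: L3→L1 stop@L0
  join L5 pred L4: L4 stop@L0
  L0 → ∅
  L1 → {L2,L4,L5}
  L2 → {L4,L5}
  L3 → {L4,L5}
  L4 → {L5}
  L5 → ∅

DF(L3) = ["L4", "L5"]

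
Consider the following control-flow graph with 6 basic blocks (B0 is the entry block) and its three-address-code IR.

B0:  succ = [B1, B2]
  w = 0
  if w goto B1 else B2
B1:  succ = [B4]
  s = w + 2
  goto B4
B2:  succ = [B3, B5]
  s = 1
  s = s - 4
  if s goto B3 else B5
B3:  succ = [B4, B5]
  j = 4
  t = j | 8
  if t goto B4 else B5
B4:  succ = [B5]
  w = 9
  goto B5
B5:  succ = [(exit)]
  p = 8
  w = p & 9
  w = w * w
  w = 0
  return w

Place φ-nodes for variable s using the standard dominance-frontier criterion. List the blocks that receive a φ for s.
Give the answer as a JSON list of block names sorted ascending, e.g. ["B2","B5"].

idom tree: B1←B0 B2←B0 B3←B2 B4←B0 B5←B0
Dom at joins:
  B4: preds {B1,B3}: {B0,B1} ∩ {B0,B2,B3} = {B0}; idom=B0
  B5: preds {B2,B3,B4}: {B0,B2} ∩ {B0,B2,B3} ∩ {B0,B4} = {B0}; idom=B0

Frontier:
  B4←B1: walk B1 to B0
  B4←B3: walk B3→B2 to B0
  B5←B2: walk B2 to B0
  B5←B3: walk B3→B2 to B0
  B5←B4: walk B4 to B0
  B0 → ∅
  B1 → {B4}
  B2 → {B4,B5}
  B3 → {B4,B5}
  B4 → {B5}
  B5 → ∅

φ for s: defs {B1,B2}
  DF⁺ = {B4,B5}

Answer: ["B4", "B5"]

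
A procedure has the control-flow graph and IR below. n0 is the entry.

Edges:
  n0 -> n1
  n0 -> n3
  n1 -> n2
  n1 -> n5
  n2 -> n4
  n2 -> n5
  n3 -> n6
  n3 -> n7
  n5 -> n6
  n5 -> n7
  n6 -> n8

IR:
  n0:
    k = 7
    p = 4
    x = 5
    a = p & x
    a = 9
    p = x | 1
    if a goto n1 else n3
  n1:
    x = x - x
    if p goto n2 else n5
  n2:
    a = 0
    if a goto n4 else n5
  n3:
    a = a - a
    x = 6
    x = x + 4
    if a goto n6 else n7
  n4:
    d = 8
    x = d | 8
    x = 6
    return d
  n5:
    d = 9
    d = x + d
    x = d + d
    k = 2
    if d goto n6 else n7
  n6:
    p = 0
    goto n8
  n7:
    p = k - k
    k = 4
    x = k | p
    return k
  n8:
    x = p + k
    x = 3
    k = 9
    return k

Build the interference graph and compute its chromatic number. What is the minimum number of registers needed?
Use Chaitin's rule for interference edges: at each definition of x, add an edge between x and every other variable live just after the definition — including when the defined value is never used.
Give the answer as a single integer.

Answer: 4

Derivation:
Block summaries:
  n0: def={a,k,p,x} ue=∅
  n1: def={x} ue={p,x}
  n2: def={a} ue=∅
  n3: def={a,x} ue={a}
  n4: def={d,x} ue=∅
  n5: def={d,k,x} ue={x}
  n6: def={p} ue=∅
  n7: def={k,p,x} ue={k}
  n8: def={k,x} ue={k,p}

Backward fixpoint:
  n0 li=∅ lo={a,k,p,x}
  n1 li={p,x} lo={x}
  n2 li={x} lo={x}
  n3 li={a,k} lo={k}
  n4 li=∅ lo=∅
  n5 li={x} lo={k}
  n6 li={k} lo={k,p}
  n7 li={k} lo=∅
  n8 li={k,p} lo=∅

Interference:
  a — {k,p,x}
  d — {k,x}
  k — {a,d,p,x}
  p — {a,k,x}
  x — {a,d,k,p}

Colouring:
  {a,k,p,x} pairwise interfere (4-clique) ⇒ χ ≥ 4
  assign a→c2 d→c2 k→c0 p→c3 x→c1 — no edge inside a register ⇒ χ ≤ 4
  χ = 4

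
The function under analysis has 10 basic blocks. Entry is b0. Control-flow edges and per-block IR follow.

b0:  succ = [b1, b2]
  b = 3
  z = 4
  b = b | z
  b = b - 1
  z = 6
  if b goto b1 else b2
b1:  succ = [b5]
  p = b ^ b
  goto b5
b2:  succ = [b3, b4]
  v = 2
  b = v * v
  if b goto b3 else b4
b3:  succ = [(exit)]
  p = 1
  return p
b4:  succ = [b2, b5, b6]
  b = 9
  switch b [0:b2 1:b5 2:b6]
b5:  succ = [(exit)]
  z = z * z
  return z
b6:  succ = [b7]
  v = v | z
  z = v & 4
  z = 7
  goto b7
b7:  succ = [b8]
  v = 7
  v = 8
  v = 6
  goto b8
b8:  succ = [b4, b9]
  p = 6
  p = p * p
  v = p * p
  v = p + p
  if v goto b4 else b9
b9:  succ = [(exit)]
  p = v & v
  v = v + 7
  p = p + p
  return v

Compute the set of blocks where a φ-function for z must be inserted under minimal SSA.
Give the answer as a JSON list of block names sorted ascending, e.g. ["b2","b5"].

idom tree: b1←b0 b2←b0 b3←b2 b4←b2 b5←b0 b6←b4 b7←b6 b8←b7 b9←b8
Dom at joins:
  b2: preds {b0,b4}: {b0} ∩ {b0,b2,b4} = {b0}; idom=b0
  b4: preds {b2,b8}: {b0,b2} ∩ {b0,b2,b4,b6,b7,b8} = {b0,b2}; idom=b2
  b5: preds {b1,b4}: {b0,b1} ∩ {b0,b2,b4} = {b0}; idom=b0

DF derivation:
  join b2 pred b0: · stop@b0
  join b2 pred b4: b4→b2 stop@b0
  join b4 pred b2: · stop@b2
  join b4 pred b8: b8→b7→b6→b4 stop@b2
  join b5 pred b1: b1 stop@b0
  join b5 pred b4: b4→b2 stop@b0
  DF(b0)=∅
  DF(b1)={b5}
  DF(b2)={b2,b5}
  DF(b3)=∅
  DF(b4)={b2,b4,b5}
  DF(b5)=∅
  DF(b6)={b4}
  DF(b7)={b4}
  DF(b8)={b4}
  DF(b9)=∅

φ for z: defs {b0,b5,b6}
  DF⁺ = {b2,b4,b5}

Answer: ["b2", "b4", "b5"]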